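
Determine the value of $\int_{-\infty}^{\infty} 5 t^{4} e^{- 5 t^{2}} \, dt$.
$\frac{3 \sqrt{5} \sqrt{\pi}}{100}$

Consider the simpler parametrised integral
$$J(a) = \int_{-\infty}^{\infty} 5 e^{- a t^{2}} \, dt = \frac{5 \sqrt{\pi}}{\sqrt{a}}.$$

Differentiating under the integral sign brings down a factor of $(-t^2)$:
$$\frac{dJ}{da} = \int_{-\infty}^{\infty} - 5 t^{2} e^{- a t^{2}} \, dt = - \frac{5 \sqrt{\pi}}{2 a^{\frac{3}{2}}}.$$

Repeating twice in total — each differentiation brings down another $(-t^2)$ — gives
$$\frac{d^{2}J}{da^{2}} = \int_{-\infty}^{\infty} 5 t^{4} e^{- a t^{2}} \, dt = \frac{15 \sqrt{\pi}}{4 a^{\frac{5}{2}}},$$
and the integrand here is exactly the target integrand, so $I = \frac{15 \sqrt{\pi}}{4 a^{\frac{5}{2}}}$.

Setting $a = 5$:
$$I = \frac{3 \sqrt{5} \sqrt{\pi}}{100}.$$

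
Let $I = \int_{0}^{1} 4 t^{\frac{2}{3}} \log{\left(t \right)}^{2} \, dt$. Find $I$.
$\frac{216}{125}$

Begin with the known integral
$$J(a) = \int_{0}^{1} 4 t^{a} \, dt = \frac{4}{a + 1}.$$

Differentiating under the integral sign brings down a factor of $\ln t$:
$$\frac{dJ}{da} = \int_{0}^{1} 4 t^{a} \log{\left(t \right)} \, dt = - \frac{4}{\left(a + 1\right)^{2}}.$$

Repeating twice in total — each differentiation brings down another $\ln t$ — gives
$$\frac{d^{2}J}{da^{2}} = \int_{0}^{1} 4 t^{a} \log{\left(t \right)}^{2} \, dt = \frac{8}{\left(a + 1\right)^{3}},$$
and the integrand here is exactly the target integrand, so $I = \frac{8}{\left(a + 1\right)^{3}}$.

Setting $a = \frac{2}{3}$:
$$I = \frac{216}{125}.$$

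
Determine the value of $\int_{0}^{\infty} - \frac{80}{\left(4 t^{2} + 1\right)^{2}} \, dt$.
$- 10 \pi$

Start from the standard arctangent integral
$$J(a) = \int_{0}^{\infty} - \frac{5}{a^{2} + t^{2}} \, dt = - \frac{5 \pi}{2 a}.$$

Differentiating under the integral sign with respect to $a$,
$$\frac{dJ}{da} = \int_{0}^{\infty} \frac{10 a}{\left(a^{2} + t^{2}\right)^{2}} \, dt = \frac{5 \pi}{2 a^{2}},$$
so $\int_{0}^{\infty} - \frac{5}{\left(a^{2} + t^{2}\right)^{2}} \, dt = - \frac{5 \pi}{4 a^{3}}$.

Setting $a = \frac{1}{2}$:
$$I = - 10 \pi.$$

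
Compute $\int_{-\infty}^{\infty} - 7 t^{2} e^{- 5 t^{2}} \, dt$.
$- \frac{7 \sqrt{5} \sqrt{\pi}}{50}$

Start from the elementary integral
$$J(a) = \int_{-\infty}^{\infty} - 7 e^{- a t^{2}} \, dt = - \frac{7 \sqrt{\pi}}{\sqrt{a}}.$$

Differentiating under the integral sign brings down a factor of $(-t^2)$:
$$\frac{dJ}{da} = \int_{-\infty}^{\infty} 7 t^{2} e^{- a t^{2}} \, dt = \frac{7 \sqrt{\pi}}{2 a^{\frac{3}{2}}}.$$

The integral on the left is $-I$, so $I = - \frac{7 \sqrt{\pi}}{2 a^{\frac{3}{2}}}$.

Setting $a = 5$:
$$I = - \frac{7 \sqrt{5} \sqrt{\pi}}{50}.$$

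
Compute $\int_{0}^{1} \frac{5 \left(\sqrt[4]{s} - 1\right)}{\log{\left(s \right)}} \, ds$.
$\log{\left(\frac{3125}{1024} \right)}$

Introduce a parameter $a$ in the exponent: let $I(a) = \int_{0}^{1} \frac{5 \left(s^{a} - 1\right)}{\log{\left(s \right)}} \, ds$.

Since $\dfrac{\partial}{\partial a}\,s^{a} = s^{a} \ln s$, the $\ln s$ in the denominator cancels and
$$\frac{dI}{da} = \int_{0}^{1} 5 s^{a} \, ds = 5 \left[\frac{s^{a+1}}{a+1}\right]_0^1 = \frac{5}{a + 1}.$$

Integrating with respect to $a$ gives $I(a) = 5 \log{\left(a + 1 \right)} + C$.

At $a = 0$ the integrand is identically $0$, so $I(0) = 0$. The closed form gives $0$, hence $C = 0$.

Setting $a = \frac{1}{4}$:
$$I = \log{\left(\frac{3125}{1024} \right)}.$$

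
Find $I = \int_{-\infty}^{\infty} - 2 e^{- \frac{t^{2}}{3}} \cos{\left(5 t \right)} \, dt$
$- \frac{2 \sqrt{3} \sqrt{\pi}}{e^{\frac{75}{4}}}$

Define $I(b) = \int_{-\infty}^{\infty} - 2 e^{- \frac{t^{2}}{3}} \cos{\left(b t \right)} \, dt$.

Differentiating under the integral sign,
$$I'(b) = \int_{-\infty}^{\infty} 2 t e^{- \frac{t^{2}}{3}} \sin{\left(b t \right)} \, dt.$$

Integrate $\int_{-\infty}^{\infty} t \sin(b t)\, e^{- \frac{t^{2}}{3}}\, dt$ by parts with $u = \sin(b t)$ and $dv = t\, e^{- \frac{t^{2}}{3}}\, dt$, giving $v = - \frac{3 e^{- \frac{t^{2}}{3}}}{2}$. The boundary term vanishes and
$$\int_{-\infty}^{\infty} t \sin(b t)\, e^{- \frac{t^{2}}{3}}\, dt = \frac{3 b}{2} \int_{-\infty}^{\infty} \cos(b t)\, e^{- \frac{t^{2}}{3}}\, dt,$$
so $I'(b) = - \frac{3 b}{2}\, I(b)$.

This is a separable first-order ODE; solving with the initial condition $I(0) = \int_{-\infty}^{\infty} - 2 e^{- \frac{t^{2}}{3}}\,dt = - 2 \sqrt{3} \sqrt{\pi}$ gives
$$I(b) = - 2 \sqrt{3} \sqrt{\pi} e^{- \frac{3 b^{2}}{4}}.$$

Setting $b = 5$:
$$I = - \frac{2 \sqrt{3} \sqrt{\pi}}{e^{\frac{75}{4}}}.$$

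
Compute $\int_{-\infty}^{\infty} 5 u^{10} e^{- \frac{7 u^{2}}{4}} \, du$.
$\frac{43200 \sqrt{7} \sqrt{\pi}}{16807}$

Consider the simpler parametrised integral
$$J(a) = \int_{-\infty}^{\infty} 5 e^{- a u^{2}} \, du = \frac{5 \sqrt{\pi}}{\sqrt{a}}.$$

Differentiating under the integral sign brings down a factor of $(-u^2)$:
$$\frac{dJ}{da} = \int_{-\infty}^{\infty} - 5 u^{2} e^{- a u^{2}} \, du = - \frac{5 \sqrt{\pi}}{2 a^{\frac{3}{2}}}.$$

Repeating $5$ times in total — each differentiation brings down another $(-u^2)$ — gives
$$\frac{d^{5}J}{da^{5}} = \int_{-\infty}^{\infty} - 5 u^{10} e^{- a u^{2}} \, du = - \frac{4725 \sqrt{\pi}}{32 a^{\frac{11}{2}}},$$
and the integrand here is $(-1)^{5}$ times the target integrand, so $I = (-1)^{5}\,\frac{d^{5}J}{da^{5}} = \frac{4725 \sqrt{\pi}}{32 a^{\frac{11}{2}}}$.

Setting $a = \frac{7}{4}$:
$$I = \frac{43200 \sqrt{7} \sqrt{\pi}}{16807}.$$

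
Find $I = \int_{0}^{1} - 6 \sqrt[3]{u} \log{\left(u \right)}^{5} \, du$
$\frac{32805}{256}$

Start from the elementary integral
$$J(a) = \int_{0}^{1} - 6 u^{a} \, du = - \frac{6}{a + 1}.$$

Differentiating under the integral sign brings down a factor of $\ln u$:
$$\frac{dJ}{da} = \int_{0}^{1} - 6 u^{a} \log{\left(u \right)} \, du = \frac{6}{\left(a + 1\right)^{2}}.$$

Repeating $5$ times in total — each differentiation brings down another $\ln u$ — gives
$$\frac{d^{5}J}{da^{5}} = \int_{0}^{1} - 6 u^{a} \log{\left(u \right)}^{5} \, du = \frac{720}{\left(a + 1\right)^{6}},$$
and the integrand here is exactly the target integrand, so $I = \frac{720}{\left(a + 1\right)^{6}}$.

Setting $a = \frac{1}{3}$:
$$I = \frac{32805}{256}.$$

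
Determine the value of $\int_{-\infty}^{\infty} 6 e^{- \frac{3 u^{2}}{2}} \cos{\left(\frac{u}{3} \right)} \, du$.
$\frac{2 \sqrt{6} \sqrt{\pi}}{e^{\frac{1}{54}}}$

Treat the cosine frequency as a parameter and define $I(b) = \int_{-\infty}^{\infty} 6 e^{- \frac{3 u^{2}}{2}} \cos{\left(b u \right)} \, du$.

Differentiating under the integral sign,
$$I'(b) = \int_{-\infty}^{\infty} - 6 u e^{- \frac{3 u^{2}}{2}} \sin{\left(b u \right)} \, du.$$

Integrate $\int_{-\infty}^{\infty} u \sin(b u)\, e^{- \frac{3 u^{2}}{2}}\, du$ by parts with $w = \sin(b u)$ and $dv = u\, e^{- \frac{3 u^{2}}{2}}\, du$, giving $v = - \frac{e^{- \frac{3 u^{2}}{2}}}{3}$. The boundary term vanishes and
$$\int_{-\infty}^{\infty} u \sin(b u)\, e^{- \frac{3 u^{2}}{2}}\, du = \frac{b}{3} \int_{-\infty}^{\infty} \cos(b u)\, e^{- \frac{3 u^{2}}{2}}\, du,$$
so $I'(b) = - \frac{b}{3}\, I(b)$.

This is a separable first-order ODE; solving with the initial condition $I(0) = \int_{-\infty}^{\infty} 6 e^{- \frac{3 u^{2}}{2}}\,du = 2 \sqrt{6} \sqrt{\pi}$ gives
$$I(b) = 2 \sqrt{6} \sqrt{\pi} e^{- \frac{b^{2}}{6}}.$$

Setting $b = \frac{1}{3}$:
$$I = \frac{2 \sqrt{6} \sqrt{\pi}}{e^{\frac{1}{54}}}.$$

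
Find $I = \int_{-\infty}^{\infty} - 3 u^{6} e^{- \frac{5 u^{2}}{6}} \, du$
$- \frac{243 \sqrt{30} \sqrt{\pi}}{125}$

Begin with the known integral
$$J(a) = \int_{-\infty}^{\infty} - 3 e^{- a u^{2}} \, du = - \frac{3 \sqrt{\pi}}{\sqrt{a}}.$$

Differentiating under the integral sign brings down a factor of $(-u^2)$:
$$\frac{dJ}{da} = \int_{-\infty}^{\infty} 3 u^{2} e^{- a u^{2}} \, du = \frac{3 \sqrt{\pi}}{2 a^{\frac{3}{2}}}.$$

Repeating $3$ times in total — each differentiation brings down another $(-u^2)$ — gives
$$\frac{d^{3}J}{da^{3}} = \int_{-\infty}^{\infty} 3 u^{6} e^{- a u^{2}} \, du = \frac{45 \sqrt{\pi}}{8 a^{\frac{7}{2}}},$$
and the integrand here is $(-1)^{3}$ times the target integrand, so $I = (-1)^{3}\,\frac{d^{3}J}{da^{3}} = - \frac{45 \sqrt{\pi}}{8 a^{\frac{7}{2}}}$.

Setting $a = \frac{5}{6}$:
$$I = - \frac{243 \sqrt{30} \sqrt{\pi}}{125}.$$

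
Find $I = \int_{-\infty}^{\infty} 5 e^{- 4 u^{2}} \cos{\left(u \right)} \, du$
$\frac{5 \sqrt{\pi}}{2 e^{\frac{1}{16}}}$

Let $b$ denote the cosine frequency and define $I(b) = \int_{-\infty}^{\infty} 5 e^{- 4 u^{2}} \cos{\left(b u \right)} \, du$.

Differentiating under the integral sign,
$$I'(b) = \int_{-\infty}^{\infty} - 5 u e^{- 4 u^{2}} \sin{\left(b u \right)} \, du.$$

Integrate $\int_{-\infty}^{\infty} u \sin(b u)\, e^{- 4 u^{2}}\, du$ by parts with $w = \sin(b u)$ and $dv = u\, e^{- 4 u^{2}}\, du$, giving $v = - \frac{e^{- 4 u^{2}}}{8}$. The boundary term vanishes and
$$\int_{-\infty}^{\infty} u \sin(b u)\, e^{- 4 u^{2}}\, du = \frac{b}{8} \int_{-\infty}^{\infty} \cos(b u)\, e^{- 4 u^{2}}\, du,$$
so $I'(b) = - \frac{b}{8}\, I(b)$.

This is a separable first-order ODE; solving with the initial condition $I(0) = \int_{-\infty}^{\infty} 5 e^{- 4 u^{2}}\,du = \frac{5 \sqrt{\pi}}{2}$ gives
$$I(b) = \frac{5 \sqrt{\pi} e^{- \frac{b^{2}}{16}}}{2}.$$

Setting $b = 1$:
$$I = \frac{5 \sqrt{\pi}}{2 e^{\frac{1}{16}}}.$$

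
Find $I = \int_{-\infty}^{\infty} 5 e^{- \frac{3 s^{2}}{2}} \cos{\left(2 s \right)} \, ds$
$\frac{5 \sqrt{6} \sqrt{\pi}}{3 e^{\frac{2}{3}}}$

Let $b$ denote the cosine frequency and define $I(b) = \int_{-\infty}^{\infty} 5 e^{- \frac{3 s^{2}}{2}} \cos{\left(b s \right)} \, ds$.

Differentiating under the integral sign,
$$I'(b) = \int_{-\infty}^{\infty} - 5 s e^{- \frac{3 s^{2}}{2}} \sin{\left(b s \right)} \, ds.$$

Integrate $\int_{-\infty}^{\infty} s \sin(b s)\, e^{- \frac{3 s^{2}}{2}}\, ds$ by parts with $u = \sin(b s)$ and $dv = s\, e^{- \frac{3 s^{2}}{2}}\, ds$, giving $v = - \frac{e^{- \frac{3 s^{2}}{2}}}{3}$. The boundary term vanishes and
$$\int_{-\infty}^{\infty} s \sin(b s)\, e^{- \frac{3 s^{2}}{2}}\, ds = \frac{b}{3} \int_{-\infty}^{\infty} \cos(b s)\, e^{- \frac{3 s^{2}}{2}}\, ds,$$
so $I'(b) = - \frac{b}{3}\, I(b)$.

This is a separable first-order ODE; solving with the initial condition $I(0) = \int_{-\infty}^{\infty} 5 e^{- \frac{3 s^{2}}{2}}\,ds = \frac{5 \sqrt{6} \sqrt{\pi}}{3}$ gives
$$I(b) = \frac{5 \sqrt{6} \sqrt{\pi} e^{- \frac{b^{2}}{6}}}{3}.$$

Setting $b = 2$:
$$I = \frac{5 \sqrt{6} \sqrt{\pi}}{3 e^{\frac{2}{3}}}.$$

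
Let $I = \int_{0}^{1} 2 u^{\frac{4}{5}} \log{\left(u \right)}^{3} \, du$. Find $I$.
$- \frac{2500}{2187}$

Start from the elementary integral
$$J(a) = \int_{0}^{1} 2 u^{a} \, du = \frac{2}{a + 1}.$$

Differentiating under the integral sign brings down a factor of $\ln u$:
$$\frac{dJ}{da} = \int_{0}^{1} 2 u^{a} \log{\left(u \right)} \, du = - \frac{2}{\left(a + 1\right)^{2}}.$$

Repeating $3$ times in total — each differentiation brings down another $\ln u$ — gives
$$\frac{d^{3}J}{da^{3}} = \int_{0}^{1} 2 u^{a} \log{\left(u \right)}^{3} \, du = - \frac{12}{\left(a + 1\right)^{4}},$$
and the integrand here is exactly the target integrand, so $I = - \frac{12}{\left(a + 1\right)^{4}}$.

Setting $a = \frac{4}{5}$:
$$I = - \frac{2500}{2187}.$$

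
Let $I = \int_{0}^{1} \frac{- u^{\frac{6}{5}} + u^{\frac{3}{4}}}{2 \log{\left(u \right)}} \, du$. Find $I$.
$- \log{\left(22 \right)} + \frac{\log{\left(385 \right)}}{2}$

Introduce a parameter $a$ in the exponent: let $I(a) = \int_{0}^{1} \frac{- u^{\frac{6}{5}} + u^{a}}{2 \log{\left(u \right)}} \, du$.

Since $\dfrac{\partial}{\partial a}\,u^{a} = u^{a} \ln u$, the $\ln u$ in the denominator cancels and
$$\frac{dI}{da} = \int_{0}^{1} \frac{1}{2} u^{a} \, du = \frac{1}{2} \left[\frac{u^{a+1}}{a+1}\right]_0^1 = \frac{1}{2 \left(a + 1\right)}.$$

Integrating with respect to $a$ gives $I(a) = \log{\left(\frac{\sqrt{55} \sqrt{a + 1}}{11} \right)} + C$.

At $a = \frac{6}{5}$ the integrand is identically $0$, so $I(\frac{6}{5}) = 0$. The closed form gives $0$, hence $C = 0$.

Setting $a = \frac{3}{4}$:
$$I = - \log{\left(22 \right)} + \frac{\log{\left(385 \right)}}{2}.$$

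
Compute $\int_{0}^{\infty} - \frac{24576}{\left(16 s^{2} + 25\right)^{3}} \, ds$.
$- \frac{1152 \pi}{3125}$

Start from the standard arctangent integral
$$J(a) = \int_{0}^{\infty} - \frac{6}{a^{2} + s^{2}} \, ds = - \frac{3 \pi}{a}.$$

Differentiating under the integral sign with respect to $a$,
$$\frac{dJ}{da} = \int_{0}^{\infty} \frac{12 a}{\left(a^{2} + s^{2}\right)^{2}} \, ds = \frac{3 \pi}{a^{2}},$$
so $\int_{0}^{\infty} - \frac{6}{\left(a^{2} + s^{2}\right)^{2}} \, ds = - \frac{3 \pi}{2 a^{3}}$.

Repeating — each differentiation of $1/(s^2+a^2)^j$ produces $-2ja/(s^2+a^2)^{j+1}$ — and dividing through by $-2ja$ at each step yields, after $2$ differentiations in total,
$$\int_{0}^{\infty} - \frac{6}{\left(a^{2} + s^{2}\right)^{3}} \, ds = - \frac{9 \pi}{8 a^{5}}.$$

Setting $a = \frac{5}{4}$:
$$I = - \frac{1152 \pi}{3125}.$$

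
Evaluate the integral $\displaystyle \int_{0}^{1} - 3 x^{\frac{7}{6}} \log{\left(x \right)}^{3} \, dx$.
$\frac{23328}{28561}$

Begin with the known integral
$$J(a) = \int_{0}^{1} - 3 x^{a} \, dx = - \frac{3}{a + 1}.$$

Differentiating under the integral sign brings down a factor of $\ln x$:
$$\frac{dJ}{da} = \int_{0}^{1} - 3 x^{a} \log{\left(x \right)} \, dx = \frac{3}{\left(a + 1\right)^{2}}.$$

Repeating $3$ times in total — each differentiation brings down another $\ln x$ — gives
$$\frac{d^{3}J}{da^{3}} = \int_{0}^{1} - 3 x^{a} \log{\left(x \right)}^{3} \, dx = \frac{18}{\left(a + 1\right)^{4}},$$
and the integrand here is exactly the target integrand, so $I = \frac{18}{\left(a + 1\right)^{4}}$.

Setting $a = \frac{7}{6}$:
$$I = \frac{23328}{28561}.$$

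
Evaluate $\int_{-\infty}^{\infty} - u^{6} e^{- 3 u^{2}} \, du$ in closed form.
$- \frac{5 \sqrt{3} \sqrt{\pi}}{216}$

Consider the simpler parametrised integral
$$J(a) = \int_{-\infty}^{\infty} - e^{- a u^{2}} \, du = - \frac{\sqrt{\pi}}{\sqrt{a}}.$$

Differentiating under the integral sign brings down a factor of $(-u^2)$:
$$\frac{dJ}{da} = \int_{-\infty}^{\infty} u^{2} e^{- a u^{2}} \, du = \frac{\sqrt{\pi}}{2 a^{\frac{3}{2}}}.$$

Repeating $3$ times in total — each differentiation brings down another $(-u^2)$ — gives
$$\frac{d^{3}J}{da^{3}} = \int_{-\infty}^{\infty} u^{6} e^{- a u^{2}} \, du = \frac{15 \sqrt{\pi}}{8 a^{\frac{7}{2}}},$$
and the integrand here is $(-1)^{3}$ times the target integrand, so $I = (-1)^{3}\,\frac{d^{3}J}{da^{3}} = - \frac{15 \sqrt{\pi}}{8 a^{\frac{7}{2}}}$.

Setting $a = 3$:
$$I = - \frac{5 \sqrt{3} \sqrt{\pi}}{216}.$$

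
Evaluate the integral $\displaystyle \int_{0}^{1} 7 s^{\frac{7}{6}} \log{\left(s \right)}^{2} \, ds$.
$\frac{3024}{2197}$

Consider the simpler parametrised integral
$$J(a) = \int_{0}^{1} 7 s^{a} \, ds = \frac{7}{a + 1}.$$

Differentiating under the integral sign brings down a factor of $\ln s$:
$$\frac{dJ}{da} = \int_{0}^{1} 7 s^{a} \log{\left(s \right)} \, ds = - \frac{7}{\left(a + 1\right)^{2}}.$$

Repeating twice in total — each differentiation brings down another $\ln s$ — gives
$$\frac{d^{2}J}{da^{2}} = \int_{0}^{1} 7 s^{a} \log{\left(s \right)}^{2} \, ds = \frac{14}{\left(a + 1\right)^{3}},$$
and the integrand here is exactly the target integrand, so $I = \frac{14}{\left(a + 1\right)^{3}}$.

Setting $a = \frac{7}{6}$:
$$I = \frac{3024}{2197}.$$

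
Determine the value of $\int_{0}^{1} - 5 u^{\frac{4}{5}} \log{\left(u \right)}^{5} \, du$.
$\frac{3125000}{177147}$

Begin with the known integral
$$J(a) = \int_{0}^{1} - 5 u^{a} \, du = - \frac{5}{a + 1}.$$

Differentiating under the integral sign brings down a factor of $\ln u$:
$$\frac{dJ}{da} = \int_{0}^{1} - 5 u^{a} \log{\left(u \right)} \, du = \frac{5}{\left(a + 1\right)^{2}}.$$

Repeating $5$ times in total — each differentiation brings down another $\ln u$ — gives
$$\frac{d^{5}J}{da^{5}} = \int_{0}^{1} - 5 u^{a} \log{\left(u \right)}^{5} \, du = \frac{600}{\left(a + 1\right)^{6}},$$
and the integrand here is exactly the target integrand, so $I = \frac{600}{\left(a + 1\right)^{6}}$.

Setting $a = \frac{4}{5}$:
$$I = \frac{3125000}{177147}.$$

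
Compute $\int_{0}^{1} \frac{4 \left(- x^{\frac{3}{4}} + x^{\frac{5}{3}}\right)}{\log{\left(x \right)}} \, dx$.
$- \log{\left(\frac{194481}{1048576} \right)}$

Consider the one-parameter family: let $I(a) = \int_{0}^{1} \frac{4 \left(x^{\frac{5}{3}} - x^{a}\right)}{\log{\left(x \right)}} \, dx$.

Since $\dfrac{\partial}{\partial a}\,x^{a} = x^{a} \ln x$, the $\ln x$ in the denominator cancels and
$$\frac{dI}{da} = \int_{0}^{1} -4 x^{a} \, dx = -4 \left[\frac{x^{a+1}}{a+1}\right]_0^1 = - \frac{4}{a + 1}.$$

Integrating with respect to $a$ gives $I(a) = - \log{\left(\frac{81 \left(a + 1\right)^{4}}{4096} \right)} + C$.

At $a = \frac{5}{3}$ the integrand is identically $0$, so $I(\frac{5}{3}) = 0$. The closed form gives $0$, hence $C = 0$.

Setting $a = \frac{3}{4}$:
$$I = - \log{\left(\frac{194481}{1048576} \right)}.$$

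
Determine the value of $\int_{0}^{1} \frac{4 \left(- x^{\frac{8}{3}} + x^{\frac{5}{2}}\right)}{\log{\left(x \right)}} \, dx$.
$\log{\left(\frac{194481}{234256} \right)}$

Consider the one-parameter family: let $I(a) = \int_{0}^{1} \frac{4 \left(- x^{\frac{8}{3}} + x^{a}\right)}{\log{\left(x \right)}} \, dx$.

Since $\dfrac{\partial}{\partial a}\,x^{a} = x^{a} \ln x$, the $\ln x$ in the denominator cancels and
$$\frac{dI}{da} = \int_{0}^{1} 4 x^{a} \, dx = 4 \left[\frac{x^{a+1}}{a+1}\right]_0^1 = \frac{4}{a + 1}.$$

Integrating with respect to $a$ gives $I(a) = \log{\left(\frac{81 \left(a + 1\right)^{4}}{14641} \right)} + C$.

At $a = \frac{8}{3}$ the integrand is identically $0$, so $I(\frac{8}{3}) = 0$. The closed form gives $0$, hence $C = 0$.

Setting $a = \frac{5}{2}$:
$$I = \log{\left(\frac{194481}{234256} \right)}.$$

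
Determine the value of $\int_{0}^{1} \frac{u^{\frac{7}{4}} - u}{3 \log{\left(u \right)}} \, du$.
$- \log{\left(2 \right)} + \frac{\log{\left(11 \right)}}{3}$

Introduce a parameter $a$ in the exponent: let $I(a) = \int_{0}^{1} \frac{- u + u^{a}}{3 \log{\left(u \right)}} \, du$.

Since $\dfrac{\partial}{\partial a}\,u^{a} = u^{a} \ln u$, the $\ln u$ in the denominator cancels and
$$\frac{dI}{da} = \int_{0}^{1} \frac{1}{3} u^{a} \, du = \frac{1}{3} \left[\frac{u^{a+1}}{a+1}\right]_0^1 = \frac{1}{3 \left(a + 1\right)}.$$

Integrating with respect to $a$ gives $I(a) = \frac{\log{\left(a + 1 \right)}}{3} - \frac{\log{\left(2 \right)}}{3} + C$.

At $a = 1$ the integrand is identically $0$, so $I(1) = 0$. The closed form gives $0$, hence $C = 0$.

Setting $a = \frac{7}{4}$:
$$I = - \log{\left(2 \right)} + \frac{\log{\left(11 \right)}}{3}.$$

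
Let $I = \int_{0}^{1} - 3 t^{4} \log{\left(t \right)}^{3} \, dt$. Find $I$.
$\frac{18}{625}$

Start from the elementary integral
$$J(a) = \int_{0}^{1} - 3 t^{a} \, dt = - \frac{3}{a + 1}.$$

Differentiating under the integral sign brings down a factor of $\ln t$:
$$\frac{dJ}{da} = \int_{0}^{1} - 3 t^{a} \log{\left(t \right)} \, dt = \frac{3}{\left(a + 1\right)^{2}}.$$

Repeating $3$ times in total — each differentiation brings down another $\ln t$ — gives
$$\frac{d^{3}J}{da^{3}} = \int_{0}^{1} - 3 t^{a} \log{\left(t \right)}^{3} \, dt = \frac{18}{\left(a + 1\right)^{4}},$$
and the integrand here is exactly the target integrand, so $I = \frac{18}{\left(a + 1\right)^{4}}$.

Setting $a = 4$:
$$I = \frac{18}{625}.$$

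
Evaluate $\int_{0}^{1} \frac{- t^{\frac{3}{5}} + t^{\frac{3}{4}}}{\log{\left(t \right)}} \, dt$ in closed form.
$- \log{\left(\frac{32}{35} \right)}$

Replace the exponent $\frac{3}{5}$ by a parameter $a$: let $I(a) = \int_{0}^{1} \frac{t^{\frac{3}{4}} - t^{a}}{\log{\left(t \right)}} \, dt$.

Since $\dfrac{\partial}{\partial a}\,t^{a} = t^{a} \ln t$, the $\ln t$ in the denominator cancels and
$$\frac{dI}{da} = \int_{0}^{1} -1 t^{a} \, dt = -1 \left[\frac{t^{a+1}}{a+1}\right]_0^1 = - \frac{1}{a + 1}.$$

Integrating with respect to $a$ gives $I(a) = - \log{\left(\frac{4 a}{7} + \frac{4}{7} \right)} + C$.

At $a = \frac{3}{4}$ the integrand is identically $0$, so $I(\frac{3}{4}) = 0$. The closed form gives $0$, hence $C = 0$.

Setting $a = \frac{3}{5}$:
$$I = - \log{\left(\frac{32}{35} \right)}.$$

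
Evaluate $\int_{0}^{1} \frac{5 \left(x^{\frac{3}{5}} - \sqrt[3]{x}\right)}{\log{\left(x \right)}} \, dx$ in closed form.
$\log{\left(\frac{7776}{3125} \right)}$

Introduce a parameter $a$ in the exponent: let $I(a) = \int_{0}^{1} \frac{5 \left(- \sqrt[3]{x} + x^{a}\right)}{\log{\left(x \right)}} \, dx$.

Since $\dfrac{\partial}{\partial a}\,x^{a} = x^{a} \ln x$, the $\ln x$ in the denominator cancels and
$$\frac{dI}{da} = \int_{0}^{1} 5 x^{a} \, dx = 5 \left[\frac{x^{a+1}}{a+1}\right]_0^1 = \frac{5}{a + 1}.$$

Integrating with respect to $a$ gives $I(a) = \log{\left(\frac{243 \left(a + 1\right)^{5}}{1024} \right)} + C$.

At $a = \frac{1}{3}$ the integrand is identically $0$, so $I(\frac{1}{3}) = 0$. The closed form gives $0$, hence $C = 0$.

Setting $a = \frac{3}{5}$:
$$I = \log{\left(\frac{7776}{3125} \right)}.$$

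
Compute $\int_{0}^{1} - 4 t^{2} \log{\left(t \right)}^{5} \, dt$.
$\frac{160}{243}$

Start from the elementary integral
$$J(a) = \int_{0}^{1} - 4 t^{a} \, dt = - \frac{4}{a + 1}.$$

Differentiating under the integral sign brings down a factor of $\ln t$:
$$\frac{dJ}{da} = \int_{0}^{1} - 4 t^{a} \log{\left(t \right)} \, dt = \frac{4}{\left(a + 1\right)^{2}}.$$

Repeating $5$ times in total — each differentiation brings down another $\ln t$ — gives
$$\frac{d^{5}J}{da^{5}} = \int_{0}^{1} - 4 t^{a} \log{\left(t \right)}^{5} \, dt = \frac{480}{\left(a + 1\right)^{6}},$$
and the integrand here is exactly the target integrand, so $I = \frac{480}{\left(a + 1\right)^{6}}$.

Setting $a = 2$:
$$I = \frac{160}{243}.$$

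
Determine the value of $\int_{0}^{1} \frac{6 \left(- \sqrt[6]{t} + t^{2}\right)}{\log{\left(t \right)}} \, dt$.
$\log{\left(\frac{34012224}{117649} \right)}$

Introduce a parameter $a$ in the exponent: let $I(a) = \int_{0}^{1} \frac{6 \left(- \sqrt[6]{t} + t^{a}\right)}{\log{\left(t \right)}} \, dt$.

Since $\dfrac{\partial}{\partial a}\,t^{a} = t^{a} \ln t$, the $\ln t$ in the denominator cancels and
$$\frac{dI}{da} = \int_{0}^{1} 6 t^{a} \, dt = 6 \left[\frac{t^{a+1}}{a+1}\right]_0^1 = \frac{6}{a + 1}.$$

Integrating with respect to $a$ gives $I(a) = \log{\left(\frac{46656 \left(a + 1\right)^{6}}{117649} \right)} + C$.

At $a = \frac{1}{6}$ the integrand is identically $0$, so $I(\frac{1}{6}) = 0$. The closed form gives $0$, hence $C = 0$.

Setting $a = 2$:
$$I = \log{\left(\frac{34012224}{117649} \right)}.$$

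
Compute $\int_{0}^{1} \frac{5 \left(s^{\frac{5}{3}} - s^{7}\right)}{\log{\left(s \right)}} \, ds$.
$- \log{\left(243 \right)}$

Replace the exponent $\frac{5}{3}$ by a parameter $a$: let $I(a) = \int_{0}^{1} \frac{5 \left(- s^{7} + s^{a}\right)}{\log{\left(s \right)}} \, ds$.

Since $\dfrac{\partial}{\partial a}\,s^{a} = s^{a} \ln s$, the $\ln s$ in the denominator cancels and
$$\frac{dI}{da} = \int_{0}^{1} 5 s^{a} \, ds = 5 \left[\frac{s^{a+1}}{a+1}\right]_0^1 = \frac{5}{a + 1}.$$

Integrating with respect to $a$ gives $I(a) = \log{\left(\frac{\left(a + 1\right)^{5}}{32768} \right)} + C$.

At $a = 7$ the integrand is identically $0$, so $I(7) = 0$. The closed form gives $0$, hence $C = 0$.

Setting $a = \frac{5}{3}$:
$$I = - \log{\left(243 \right)}.$$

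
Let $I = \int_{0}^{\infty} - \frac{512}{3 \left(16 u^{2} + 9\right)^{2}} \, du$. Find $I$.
$- \frac{32 \pi}{81}$

Start from the standard arctangent integral
$$J(a) = \int_{0}^{\infty} - \frac{2}{3 \left(a^{2} + u^{2}\right)} \, du = - \frac{\pi}{3 a}.$$

Differentiating under the integral sign with respect to $a$,
$$\frac{dJ}{da} = \int_{0}^{\infty} \frac{4 a}{3 \left(a^{2} + u^{2}\right)^{2}} \, du = \frac{\pi}{3 a^{2}},$$
so $\int_{0}^{\infty} - \frac{2}{3 \left(a^{2} + u^{2}\right)^{2}} \, du = - \frac{\pi}{6 a^{3}}$.

Setting $a = \frac{3}{4}$:
$$I = - \frac{32 \pi}{81}.$$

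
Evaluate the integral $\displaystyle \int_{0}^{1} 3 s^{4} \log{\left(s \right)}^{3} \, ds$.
$- \frac{18}{625}$

Consider the simpler parametrised integral
$$J(a) = \int_{0}^{1} 3 s^{a} \, ds = \frac{3}{a + 1}.$$

Differentiating under the integral sign brings down a factor of $\ln s$:
$$\frac{dJ}{da} = \int_{0}^{1} 3 s^{a} \log{\left(s \right)} \, ds = - \frac{3}{\left(a + 1\right)^{2}}.$$

Repeating $3$ times in total — each differentiation brings down another $\ln s$ — gives
$$\frac{d^{3}J}{da^{3}} = \int_{0}^{1} 3 s^{a} \log{\left(s \right)}^{3} \, ds = - \frac{18}{\left(a + 1\right)^{4}},$$
and the integrand here is exactly the target integrand, so $I = - \frac{18}{\left(a + 1\right)^{4}}$.

Setting $a = 4$:
$$I = - \frac{18}{625}.$$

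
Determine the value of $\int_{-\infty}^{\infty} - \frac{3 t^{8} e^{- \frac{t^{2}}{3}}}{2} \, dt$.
$- \frac{25515 \sqrt{3} \sqrt{\pi}}{32}$

Consider the simpler parametrised integral
$$J(a) = \int_{-\infty}^{\infty} - \frac{3 e^{- a t^{2}}}{2} \, dt = - \frac{3 \sqrt{\pi}}{2 \sqrt{a}}.$$

Differentiating under the integral sign brings down a factor of $(-t^2)$:
$$\frac{dJ}{da} = \int_{-\infty}^{\infty} \frac{3 t^{2} e^{- a t^{2}}}{2} \, dt = \frac{3 \sqrt{\pi}}{4 a^{\frac{3}{2}}}.$$

Repeating $4$ times in total — each differentiation brings down another $(-t^2)$ — gives
$$\frac{d^{4}J}{da^{4}} = \int_{-\infty}^{\infty} - \frac{3 t^{8} e^{- a t^{2}}}{2} \, dt = - \frac{315 \sqrt{\pi}}{32 a^{\frac{9}{2}}},$$
and the integrand here is exactly the target integrand, so $I = - \frac{315 \sqrt{\pi}}{32 a^{\frac{9}{2}}}$.

Setting $a = \frac{1}{3}$:
$$I = - \frac{25515 \sqrt{3} \sqrt{\pi}}{32}.$$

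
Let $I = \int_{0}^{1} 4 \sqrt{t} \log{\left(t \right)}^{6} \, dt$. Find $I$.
$\frac{40960}{243}$

Start from the elementary integral
$$J(a) = \int_{0}^{1} 4 t^{a} \, dt = \frac{4}{a + 1}.$$

Differentiating under the integral sign brings down a factor of $\ln t$:
$$\frac{dJ}{da} = \int_{0}^{1} 4 t^{a} \log{\left(t \right)} \, dt = - \frac{4}{\left(a + 1\right)^{2}}.$$

Repeating $6$ times in total — each differentiation brings down another $\ln t$ — gives
$$\frac{d^{6}J}{da^{6}} = \int_{0}^{1} 4 t^{a} \log{\left(t \right)}^{6} \, dt = \frac{2880}{\left(a + 1\right)^{7}},$$
and the integrand here is exactly the target integrand, so $I = \frac{2880}{\left(a + 1\right)^{7}}$.

Setting $a = \frac{1}{2}$:
$$I = \frac{40960}{243}.$$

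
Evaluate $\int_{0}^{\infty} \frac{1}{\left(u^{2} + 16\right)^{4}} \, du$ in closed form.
$\frac{5 \pi}{524288}$

Start from the standard arctangent integral
$$J(a) = \int_{0}^{\infty} \frac{1}{a^{2} + u^{2}} \, du = \frac{\pi}{2 a}.$$

Differentiating under the integral sign with respect to $a$,
$$\frac{dJ}{da} = \int_{0}^{\infty} - \frac{2 a}{\left(a^{2} + u^{2}\right)^{2}} \, du = - \frac{\pi}{2 a^{2}},$$
so $\int_{0}^{\infty} \frac{1}{\left(a^{2} + u^{2}\right)^{2}} \, du = \frac{\pi}{4 a^{3}}$.

Repeating — each differentiation of $1/(u^2+a^2)^j$ produces $-2ja/(u^2+a^2)^{j+1}$ — and dividing through by $-2ja$ at each step yields, after $3$ differentiations in total,
$$\int_{0}^{\infty} \frac{1}{\left(a^{2} + u^{2}\right)^{4}} \, du = \frac{5 \pi}{32 a^{7}}.$$

Setting $a = 4$:
$$I = \frac{5 \pi}{524288}.$$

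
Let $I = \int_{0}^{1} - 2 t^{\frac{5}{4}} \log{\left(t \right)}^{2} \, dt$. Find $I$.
$- \frac{256}{729}$

Begin with the known integral
$$J(a) = \int_{0}^{1} - 2 t^{a} \, dt = - \frac{2}{a + 1}.$$

Differentiating under the integral sign brings down a factor of $\ln t$:
$$\frac{dJ}{da} = \int_{0}^{1} - 2 t^{a} \log{\left(t \right)} \, dt = \frac{2}{\left(a + 1\right)^{2}}.$$

Repeating twice in total — each differentiation brings down another $\ln t$ — gives
$$\frac{d^{2}J}{da^{2}} = \int_{0}^{1} - 2 t^{a} \log{\left(t \right)}^{2} \, dt = - \frac{4}{\left(a + 1\right)^{3}},$$
and the integrand here is exactly the target integrand, so $I = - \frac{4}{\left(a + 1\right)^{3}}$.

Setting $a = \frac{5}{4}$:
$$I = - \frac{256}{729}.$$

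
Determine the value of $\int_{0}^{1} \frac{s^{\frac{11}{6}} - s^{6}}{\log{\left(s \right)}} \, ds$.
$- \log{\left(42 \right)} + \log{\left(17 \right)}$

Introduce a parameter $a$ in the exponent: let $I(a) = \int_{0}^{1} \frac{s^{\frac{11}{6}} - s^{a}}{\log{\left(s \right)}} \, ds$.

Since $\dfrac{\partial}{\partial a}\,s^{a} = s^{a} \ln s$, the $\ln s$ in the denominator cancels and
$$\frac{dI}{da} = \int_{0}^{1} -1 s^{a} \, ds = -1 \left[\frac{s^{a+1}}{a+1}\right]_0^1 = - \frac{1}{a + 1}.$$

Integrating with respect to $a$ gives $I(a) = - \log{\left(\frac{6 a}{17} + \frac{6}{17} \right)} + C$.

At $a = \frac{11}{6}$ the integrand is identically $0$, so $I(\frac{11}{6}) = 0$. The closed form gives $0$, hence $C = 0$.

Setting $a = 6$:
$$I = - \log{\left(42 \right)} + \log{\left(17 \right)}.$$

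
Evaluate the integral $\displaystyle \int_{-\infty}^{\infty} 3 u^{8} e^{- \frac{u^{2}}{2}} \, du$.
$315 \sqrt{2} \sqrt{\pi}$

Begin with the known integral
$$J(a) = \int_{-\infty}^{\infty} 3 e^{- a u^{2}} \, du = \frac{3 \sqrt{\pi}}{\sqrt{a}}.$$

Differentiating under the integral sign brings down a factor of $(-u^2)$:
$$\frac{dJ}{da} = \int_{-\infty}^{\infty} - 3 u^{2} e^{- a u^{2}} \, du = - \frac{3 \sqrt{\pi}}{2 a^{\frac{3}{2}}}.$$

Repeating $4$ times in total — each differentiation brings down another $(-u^2)$ — gives
$$\frac{d^{4}J}{da^{4}} = \int_{-\infty}^{\infty} 3 u^{8} e^{- a u^{2}} \, du = \frac{315 \sqrt{\pi}}{16 a^{\frac{9}{2}}},$$
and the integrand here is exactly the target integrand, so $I = \frac{315 \sqrt{\pi}}{16 a^{\frac{9}{2}}}$.

Setting $a = \frac{1}{2}$:
$$I = 315 \sqrt{2} \sqrt{\pi}.$$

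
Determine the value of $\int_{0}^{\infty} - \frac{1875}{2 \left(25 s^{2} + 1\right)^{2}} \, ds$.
$- \frac{375 \pi}{8}$

Start from the standard arctangent integral
$$J(a) = \int_{0}^{\infty} - \frac{3}{2 \left(a^{2} + s^{2}\right)} \, ds = - \frac{3 \pi}{4 a}.$$

Differentiating under the integral sign with respect to $a$,
$$\frac{dJ}{da} = \int_{0}^{\infty} \frac{3 a}{\left(a^{2} + s^{2}\right)^{2}} \, ds = \frac{3 \pi}{4 a^{2}},$$
so $\int_{0}^{\infty} - \frac{3}{2 \left(a^{2} + s^{2}\right)^{2}} \, ds = - \frac{3 \pi}{8 a^{3}}$.

Setting $a = \frac{1}{5}$:
$$I = - \frac{375 \pi}{8}.$$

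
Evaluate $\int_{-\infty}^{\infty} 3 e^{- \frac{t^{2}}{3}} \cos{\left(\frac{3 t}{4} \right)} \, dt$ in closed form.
$\frac{3 \sqrt{3} \sqrt{\pi}}{e^{\frac{27}{64}}}$

Treat the cosine frequency as a parameter and define $I(b) = \int_{-\infty}^{\infty} 3 e^{- \frac{t^{2}}{3}} \cos{\left(b t \right)} \, dt$.

Differentiating under the integral sign,
$$I'(b) = \int_{-\infty}^{\infty} - 3 t e^{- \frac{t^{2}}{3}} \sin{\left(b t \right)} \, dt.$$

Integrate $\int_{-\infty}^{\infty} t \sin(b t)\, e^{- \frac{t^{2}}{3}}\, dt$ by parts with $u = \sin(b t)$ and $dv = t\, e^{- \frac{t^{2}}{3}}\, dt$, giving $v = - \frac{3 e^{- \frac{t^{2}}{3}}}{2}$. The boundary term vanishes and
$$\int_{-\infty}^{\infty} t \sin(b t)\, e^{- \frac{t^{2}}{3}}\, dt = \frac{3 b}{2} \int_{-\infty}^{\infty} \cos(b t)\, e^{- \frac{t^{2}}{3}}\, dt,$$
so $I'(b) = - \frac{3 b}{2}\, I(b)$.

This is a separable first-order ODE; solving with the initial condition $I(0) = \int_{-\infty}^{\infty} 3 e^{- \frac{t^{2}}{3}}\,dt = 3 \sqrt{3} \sqrt{\pi}$ gives
$$I(b) = 3 \sqrt{3} \sqrt{\pi} e^{- \frac{3 b^{2}}{4}}.$$

Setting $b = \frac{3}{4}$:
$$I = \frac{3 \sqrt{3} \sqrt{\pi}}{e^{\frac{27}{64}}}.$$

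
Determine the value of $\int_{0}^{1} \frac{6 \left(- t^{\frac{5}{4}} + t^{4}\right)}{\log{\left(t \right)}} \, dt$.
$\log{\left(\frac{64000000}{531441} \right)}$

Introduce a parameter $a$ in the exponent: let $I(a) = \int_{0}^{1} \frac{6 \left(t^{4} - t^{a}\right)}{\log{\left(t \right)}} \, dt$.

Since $\dfrac{\partial}{\partial a}\,t^{a} = t^{a} \ln t$, the $\ln t$ in the denominator cancels and
$$\frac{dI}{da} = \int_{0}^{1} -6 t^{a} \, dt = -6 \left[\frac{t^{a+1}}{a+1}\right]_0^1 = - \frac{6}{a + 1}.$$

Integrating with respect to $a$ gives $I(a) = \log{\left(\frac{15625}{\left(a + 1\right)^{6}} \right)} + C$.

At $a = 4$ the integrand is identically $0$, so $I(4) = 0$. The closed form gives $0$, hence $C = 0$.

Setting $a = \frac{5}{4}$:
$$I = \log{\left(\frac{64000000}{531441} \right)}.$$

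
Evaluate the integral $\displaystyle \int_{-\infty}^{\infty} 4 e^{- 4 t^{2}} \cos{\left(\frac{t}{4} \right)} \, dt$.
$\frac{2 \sqrt{\pi}}{e^{\frac{1}{256}}}$

Treat the cosine frequency as a parameter and define $I(b) = \int_{-\infty}^{\infty} 4 e^{- 4 t^{2}} \cos{\left(b t \right)} \, dt$.

Differentiating under the integral sign,
$$I'(b) = \int_{-\infty}^{\infty} - 4 t e^{- 4 t^{2}} \sin{\left(b t \right)} \, dt.$$

Integrate $\int_{-\infty}^{\infty} t \sin(b t)\, e^{- 4 t^{2}}\, dt$ by parts with $u = \sin(b t)$ and $dv = t\, e^{- 4 t^{2}}\, dt$, giving $v = - \frac{e^{- 4 t^{2}}}{8}$. The boundary term vanishes and
$$\int_{-\infty}^{\infty} t \sin(b t)\, e^{- 4 t^{2}}\, dt = \frac{b}{8} \int_{-\infty}^{\infty} \cos(b t)\, e^{- 4 t^{2}}\, dt,$$
so $I'(b) = - \frac{b}{8}\, I(b)$.

This is a separable first-order ODE; solving with the initial condition $I(0) = \int_{-\infty}^{\infty} 4 e^{- 4 t^{2}}\,dt = 2 \sqrt{\pi}$ gives
$$I(b) = 2 \sqrt{\pi} e^{- \frac{b^{2}}{16}}.$$

Setting $b = \frac{1}{4}$:
$$I = \frac{2 \sqrt{\pi}}{e^{\frac{1}{256}}}.$$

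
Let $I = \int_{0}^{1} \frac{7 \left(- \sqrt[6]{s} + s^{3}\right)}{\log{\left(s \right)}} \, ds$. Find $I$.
$- \log{\left(\frac{823543}{4586471424} \right)}$

Replace the exponent $\frac{1}{6}$ by a parameter $a$: let $I(a) = \int_{0}^{1} \frac{7 \left(s^{3} - s^{a}\right)}{\log{\left(s \right)}} \, ds$.

Since $\dfrac{\partial}{\partial a}\,s^{a} = s^{a} \ln s$, the $\ln s$ in the denominator cancels and
$$\frac{dI}{da} = \int_{0}^{1} -7 s^{a} \, ds = -7 \left[\frac{s^{a+1}}{a+1}\right]_0^1 = - \frac{7}{a + 1}.$$

Integrating with respect to $a$ gives $I(a) = - \log{\left(\frac{\left(a + 1\right)^{7}}{16384} \right)} + C$.

At $a = 3$ the integrand is identically $0$, so $I(3) = 0$. The closed form gives $0$, hence $C = 0$.

Setting $a = \frac{1}{6}$:
$$I = - \log{\left(\frac{823543}{4586471424} \right)}.$$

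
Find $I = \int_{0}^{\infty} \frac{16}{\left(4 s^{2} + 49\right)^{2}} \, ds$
$\frac{2 \pi}{343}$

Begin with the known result
$$J(a) = \int_{0}^{\infty} \frac{1}{a^{2} + s^{2}} \, ds = \frac{\pi}{2 a}.$$

Differentiating under the integral sign with respect to $a$,
$$\frac{dJ}{da} = \int_{0}^{\infty} - \frac{2 a}{\left(a^{2} + s^{2}\right)^{2}} \, ds = - \frac{\pi}{2 a^{2}},$$
so $\int_{0}^{\infty} \frac{1}{\left(a^{2} + s^{2}\right)^{2}} \, ds = \frac{\pi}{4 a^{3}}$.

Setting $a = \frac{7}{2}$:
$$I = \frac{2 \pi}{343}.$$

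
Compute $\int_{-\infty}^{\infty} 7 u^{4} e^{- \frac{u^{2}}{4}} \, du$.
$168 \sqrt{\pi}$

Begin with the known integral
$$J(a) = \int_{-\infty}^{\infty} 7 e^{- a u^{2}} \, du = \frac{7 \sqrt{\pi}}{\sqrt{a}}.$$

Differentiating under the integral sign brings down a factor of $(-u^2)$:
$$\frac{dJ}{da} = \int_{-\infty}^{\infty} - 7 u^{2} e^{- a u^{2}} \, du = - \frac{7 \sqrt{\pi}}{2 a^{\frac{3}{2}}}.$$

Repeating twice in total — each differentiation brings down another $(-u^2)$ — gives
$$\frac{d^{2}J}{da^{2}} = \int_{-\infty}^{\infty} 7 u^{4} e^{- a u^{2}} \, du = \frac{21 \sqrt{\pi}}{4 a^{\frac{5}{2}}},$$
and the integrand here is exactly the target integrand, so $I = \frac{21 \sqrt{\pi}}{4 a^{\frac{5}{2}}}$.

Setting $a = \frac{1}{4}$:
$$I = 168 \sqrt{\pi}.$$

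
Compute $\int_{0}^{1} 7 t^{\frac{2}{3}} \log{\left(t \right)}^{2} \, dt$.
$\frac{378}{125}$

Start from the elementary integral
$$J(a) = \int_{0}^{1} 7 t^{a} \, dt = \frac{7}{a + 1}.$$

Differentiating under the integral sign brings down a factor of $\ln t$:
$$\frac{dJ}{da} = \int_{0}^{1} 7 t^{a} \log{\left(t \right)} \, dt = - \frac{7}{\left(a + 1\right)^{2}}.$$

Repeating twice in total — each differentiation brings down another $\ln t$ — gives
$$\frac{d^{2}J}{da^{2}} = \int_{0}^{1} 7 t^{a} \log{\left(t \right)}^{2} \, dt = \frac{14}{\left(a + 1\right)^{3}},$$
and the integrand here is exactly the target integrand, so $I = \frac{14}{\left(a + 1\right)^{3}}$.

Setting $a = \frac{2}{3}$:
$$I = \frac{378}{125}.$$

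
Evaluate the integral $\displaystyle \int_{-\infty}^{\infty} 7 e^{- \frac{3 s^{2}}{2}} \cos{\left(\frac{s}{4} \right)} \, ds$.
$\frac{7 \sqrt{6} \sqrt{\pi}}{3 e^{\frac{1}{96}}}$

Let $b$ denote the cosine frequency and define $I(b) = \int_{-\infty}^{\infty} 7 e^{- \frac{3 s^{2}}{2}} \cos{\left(b s \right)} \, ds$.

Differentiating under the integral sign,
$$I'(b) = \int_{-\infty}^{\infty} - 7 s e^{- \frac{3 s^{2}}{2}} \sin{\left(b s \right)} \, ds.$$

Integrate $\int_{-\infty}^{\infty} s \sin(b s)\, e^{- \frac{3 s^{2}}{2}}\, ds$ by parts with $u = \sin(b s)$ and $dv = s\, e^{- \frac{3 s^{2}}{2}}\, ds$, giving $v = - \frac{e^{- \frac{3 s^{2}}{2}}}{3}$. The boundary term vanishes and
$$\int_{-\infty}^{\infty} s \sin(b s)\, e^{- \frac{3 s^{2}}{2}}\, ds = \frac{b}{3} \int_{-\infty}^{\infty} \cos(b s)\, e^{- \frac{3 s^{2}}{2}}\, ds,$$
so $I'(b) = - \frac{b}{3}\, I(b)$.

This is a separable first-order ODE; solving with the initial condition $I(0) = \int_{-\infty}^{\infty} 7 e^{- \frac{3 s^{2}}{2}}\,ds = \frac{7 \sqrt{6} \sqrt{\pi}}{3}$ gives
$$I(b) = \frac{7 \sqrt{6} \sqrt{\pi} e^{- \frac{b^{2}}{6}}}{3}.$$

Setting $b = \frac{1}{4}$:
$$I = \frac{7 \sqrt{6} \sqrt{\pi}}{3 e^{\frac{1}{96}}}.$$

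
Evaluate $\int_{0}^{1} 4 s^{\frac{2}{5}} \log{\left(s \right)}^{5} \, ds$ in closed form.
$- \frac{7500000}{117649}$

Start from the elementary integral
$$J(a) = \int_{0}^{1} 4 s^{a} \, ds = \frac{4}{a + 1}.$$

Differentiating under the integral sign brings down a factor of $\ln s$:
$$\frac{dJ}{da} = \int_{0}^{1} 4 s^{a} \log{\left(s \right)} \, ds = - \frac{4}{\left(a + 1\right)^{2}}.$$

Repeating $5$ times in total — each differentiation brings down another $\ln s$ — gives
$$\frac{d^{5}J}{da^{5}} = \int_{0}^{1} 4 s^{a} \log{\left(s \right)}^{5} \, ds = - \frac{480}{\left(a + 1\right)^{6}},$$
and the integrand here is exactly the target integrand, so $I = - \frac{480}{\left(a + 1\right)^{6}}$.

Setting $a = \frac{2}{5}$:
$$I = - \frac{7500000}{117649}.$$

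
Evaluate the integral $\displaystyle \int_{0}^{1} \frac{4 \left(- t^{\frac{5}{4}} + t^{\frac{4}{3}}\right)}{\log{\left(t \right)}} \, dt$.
$- \log{\left(\frac{531441}{614656} \right)}$

Introduce a parameter $a$ in the exponent: let $I(a) = \int_{0}^{1} \frac{4 \left(t^{\frac{4}{3}} - t^{a}\right)}{\log{\left(t \right)}} \, dt$.

Since $\dfrac{\partial}{\partial a}\,t^{a} = t^{a} \ln t$, the $\ln t$ in the denominator cancels and
$$\frac{dI}{da} = \int_{0}^{1} -4 t^{a} \, dt = -4 \left[\frac{t^{a+1}}{a+1}\right]_0^1 = - \frac{4}{a + 1}.$$

Integrating with respect to $a$ gives $I(a) = - \log{\left(\frac{81 \left(a + 1\right)^{4}}{2401} \right)} + C$.

At $a = \frac{4}{3}$ the integrand is identically $0$, so $I(\frac{4}{3}) = 0$. The closed form gives $0$, hence $C = 0$.

Setting $a = \frac{5}{4}$:
$$I = - \log{\left(\frac{531441}{614656} \right)}.$$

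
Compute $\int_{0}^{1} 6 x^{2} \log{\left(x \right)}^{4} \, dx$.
$\frac{16}{27}$

Consider the simpler parametrised integral
$$J(a) = \int_{0}^{1} 6 x^{a} \, dx = \frac{6}{a + 1}.$$

Differentiating under the integral sign brings down a factor of $\ln x$:
$$\frac{dJ}{da} = \int_{0}^{1} 6 x^{a} \log{\left(x \right)} \, dx = - \frac{6}{\left(a + 1\right)^{2}}.$$

Repeating $4$ times in total — each differentiation brings down another $\ln x$ — gives
$$\frac{d^{4}J}{da^{4}} = \int_{0}^{1} 6 x^{a} \log{\left(x \right)}^{4} \, dx = \frac{144}{\left(a + 1\right)^{5}},$$
and the integrand here is exactly the target integrand, so $I = \frac{144}{\left(a + 1\right)^{5}}$.

Setting $a = 2$:
$$I = \frac{16}{27}.$$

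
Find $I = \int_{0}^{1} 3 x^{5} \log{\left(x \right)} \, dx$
$- \frac{1}{12}$

Consider the simpler parametrised integral
$$J(a) = \int_{0}^{1} 3 x^{a} \, dx = \frac{3}{a + 1}.$$

Differentiating under the integral sign brings down a factor of $\ln x$:
$$\frac{dJ}{da} = \int_{0}^{1} 3 x^{a} \log{\left(x \right)} \, dx = - \frac{3}{\left(a + 1\right)^{2}}.$$

The integral on the left is $I$, so $I = - \frac{3}{\left(a + 1\right)^{2}}$.

Setting $a = 5$:
$$I = - \frac{1}{12}.$$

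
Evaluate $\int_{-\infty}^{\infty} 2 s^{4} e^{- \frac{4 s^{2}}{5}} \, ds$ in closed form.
$\frac{75 \sqrt{5} \sqrt{\pi}}{64}$

Start from the elementary integral
$$J(a) = \int_{-\infty}^{\infty} 2 e^{- a s^{2}} \, ds = \frac{2 \sqrt{\pi}}{\sqrt{a}}.$$

Differentiating under the integral sign brings down a factor of $(-s^2)$:
$$\frac{dJ}{da} = \int_{-\infty}^{\infty} - 2 s^{2} e^{- a s^{2}} \, ds = - \frac{\sqrt{\pi}}{a^{\frac{3}{2}}}.$$

Repeating twice in total — each differentiation brings down another $(-s^2)$ — gives
$$\frac{d^{2}J}{da^{2}} = \int_{-\infty}^{\infty} 2 s^{4} e^{- a s^{2}} \, ds = \frac{3 \sqrt{\pi}}{2 a^{\frac{5}{2}}},$$
and the integrand here is exactly the target integrand, so $I = \frac{3 \sqrt{\pi}}{2 a^{\frac{5}{2}}}$.

Setting $a = \frac{4}{5}$:
$$I = \frac{75 \sqrt{5} \sqrt{\pi}}{64}.$$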